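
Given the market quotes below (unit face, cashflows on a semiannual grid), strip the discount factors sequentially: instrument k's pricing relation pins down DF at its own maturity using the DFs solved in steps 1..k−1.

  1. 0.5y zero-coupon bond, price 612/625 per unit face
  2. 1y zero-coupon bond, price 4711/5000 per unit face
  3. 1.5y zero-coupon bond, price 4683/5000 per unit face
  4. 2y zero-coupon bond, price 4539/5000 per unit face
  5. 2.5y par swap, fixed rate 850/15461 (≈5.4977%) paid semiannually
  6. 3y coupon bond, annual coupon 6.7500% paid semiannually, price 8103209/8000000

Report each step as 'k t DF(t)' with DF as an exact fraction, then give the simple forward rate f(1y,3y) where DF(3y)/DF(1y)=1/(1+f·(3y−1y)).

1 1/2 612/625
2 1 4711/5000
3 3/2 4683/5000
4 2 4539/5000
5 5/2 349/400
6 3 2071/2500
f(1y,3y) = ((4711/5000)/(2071/2500) − 1)/(2) = 569/8284 ≈ 6.8687%

step 1 [0.5y] zero: DF = P = 612/625 ≈ 0.979200
step 2 [1y] zero: DF = P = 4711/5000 ≈ 0.942200
step 3 [1.5y] zero: DF = P = 4683/5000 ≈ 0.936600
step 4 [2y] zero: DF = P = 4539/5000 ≈ 0.907800
step 5 [2.5y] swap r/2=425/15461: DF=(1 − 425/15461·(0.979200+0.942200+0.936600+0.907800))/(1+425/15461) = 349/400 ≈ 0.872500
step 6 [3y] bond c/2=27/800: DF=(8103209/8000000 − 27/800·(0.979200+0.942200+0.936600+0.907800+0.872500))/(1+27/800) = 2071/2500 ≈ 0.828400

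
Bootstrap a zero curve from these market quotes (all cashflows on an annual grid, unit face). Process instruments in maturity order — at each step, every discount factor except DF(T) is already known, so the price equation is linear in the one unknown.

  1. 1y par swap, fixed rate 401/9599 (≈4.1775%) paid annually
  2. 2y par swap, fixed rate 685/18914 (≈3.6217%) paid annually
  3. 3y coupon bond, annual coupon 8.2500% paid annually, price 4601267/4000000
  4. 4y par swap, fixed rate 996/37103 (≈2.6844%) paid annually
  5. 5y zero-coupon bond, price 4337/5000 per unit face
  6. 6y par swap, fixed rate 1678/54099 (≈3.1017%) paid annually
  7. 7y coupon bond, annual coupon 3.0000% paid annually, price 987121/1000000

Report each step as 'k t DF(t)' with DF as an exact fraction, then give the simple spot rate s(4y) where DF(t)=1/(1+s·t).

step 1 [1y] swap r/1=401/9599: DF=(1 − 401/9599·(0))/(1+401/9599) = 9599/10000 ≈ 0.959900
step 2 [2y] swap r/1=685/18914: DF=(1 − 685/18914·(0.959900))/(1+685/18914) = 1863/2000 ≈ 0.931500
step 3 [3y] bond c/1=33/400: DF=(4601267/4000000 − 33/400·(0.959900+0.931500))/(1+33/400) = 1837/2000 ≈ 0.918500
step 4 [4y] swap r/1=996/37103: DF=(1 − 996/37103·(0.959900+0.931500+0.918500))/(1+996/37103) = 2251/2500 ≈ 0.900400
step 5 [5y] zero: DF = P = 4337/5000 ≈ 0.867400
step 6 [6y] swap r/1=1678/54099: DF=(1 − 1678/54099·(0.959900+0.931500+0.918500+0.900400+0.867400))/(1+1678/54099) = 4161/5000 ≈ 0.832200
step 7 [7y] bond c/1=3/100: DF=(987121/1000000 − 3/100·(0.959900+0.931500+0.918500+0.900400+0.867400+0.832200))/(1+3/100) = 1001/1250 ≈ 0.800800

1 1 9599/10000
2 2 1863/2000
3 3 1837/2000
4 4 2251/2500
5 5 4337/5000
6 6 4161/5000
7 7 1001/1250
s(4y) = (1/(2251/2500) − 1)/(4) = 249/9004 ≈ 2.7654%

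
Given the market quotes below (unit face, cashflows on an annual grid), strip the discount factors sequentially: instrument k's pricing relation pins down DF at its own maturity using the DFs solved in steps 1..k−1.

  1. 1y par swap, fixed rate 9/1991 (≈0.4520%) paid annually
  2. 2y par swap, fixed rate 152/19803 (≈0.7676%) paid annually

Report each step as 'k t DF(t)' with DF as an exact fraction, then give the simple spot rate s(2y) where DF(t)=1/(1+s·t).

1 1 1991/2000
2 2 1231/1250
s(2y) = (1/(1231/1250) − 1)/(2) = 19/2462 ≈ 0.7717%

step 1 [1y] swap r/1=9/1991: DF=(1 − 9/1991·(0))/(1+9/1991) = 1991/2000 ≈ 0.995500
step 2 [2y] swap r/1=152/19803: DF=(1 − 152/19803·(0.995500))/(1+152/19803) = 1231/1250 ≈ 0.984800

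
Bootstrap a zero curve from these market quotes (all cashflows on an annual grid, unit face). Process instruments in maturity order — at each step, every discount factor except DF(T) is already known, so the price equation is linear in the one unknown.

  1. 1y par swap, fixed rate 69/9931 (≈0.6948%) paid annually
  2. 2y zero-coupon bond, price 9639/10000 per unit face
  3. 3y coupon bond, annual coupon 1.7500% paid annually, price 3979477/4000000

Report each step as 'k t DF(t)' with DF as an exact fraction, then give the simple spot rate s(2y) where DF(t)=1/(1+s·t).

step 1 [1y] swap r/1=69/9931: DF=(1 − 69/9931·(0))/(1+69/9931) = 9931/10000 ≈ 0.993100
step 2 [2y] zero: DF = P = 9639/10000 ≈ 0.963900
step 3 [3y] bond c/1=7/400: DF=(3979477/4000000 − 7/400·(0.993100+0.963900))/(1+7/400) = 9441/10000 ≈ 0.944100

1 1 9931/10000
2 2 9639/10000
3 3 9441/10000
s(2y) = (1/(9639/10000) − 1)/(2) = 361/19278 ≈ 1.8726%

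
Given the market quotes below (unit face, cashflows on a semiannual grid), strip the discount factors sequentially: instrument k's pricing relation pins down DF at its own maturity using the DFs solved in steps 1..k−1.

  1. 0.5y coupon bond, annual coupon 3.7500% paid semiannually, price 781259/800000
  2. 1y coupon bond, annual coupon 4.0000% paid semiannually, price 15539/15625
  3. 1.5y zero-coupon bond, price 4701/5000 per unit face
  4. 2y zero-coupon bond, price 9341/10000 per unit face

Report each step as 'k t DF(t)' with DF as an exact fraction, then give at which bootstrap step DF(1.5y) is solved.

1 1/2 4793/5000
2 1 4781/5000
3 3/2 4701/5000
4 2 9341/10000
DF(1.5y) is solved at step 3

step 1 [0.5y] bond c/2=3/160: DF=(781259/800000 − 3/160·(0))/(1+3/160) = 4793/5000 ≈ 0.958600
step 2 [1y] bond c/2=1/50: DF=(15539/15625 − 1/50·(0.958600))/(1+1/50) = 4781/5000 ≈ 0.956200
step 3 [1.5y] zero: DF = P = 4701/5000 ≈ 0.940200
step 4 [2y] zero: DF = P = 9341/10000 ≈ 0.934100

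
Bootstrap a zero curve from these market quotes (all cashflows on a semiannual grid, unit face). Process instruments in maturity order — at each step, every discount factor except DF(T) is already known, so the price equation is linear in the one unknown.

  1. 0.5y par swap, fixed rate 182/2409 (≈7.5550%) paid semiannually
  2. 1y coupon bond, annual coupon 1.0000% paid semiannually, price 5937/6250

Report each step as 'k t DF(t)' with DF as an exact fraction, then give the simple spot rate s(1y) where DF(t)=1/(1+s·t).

step 1 [0.5y] swap r/2=91/2409: DF=(1 − 91/2409·(0))/(1+91/2409) = 2409/2500 ≈ 0.963600
step 2 [1y] bond c/2=1/200: DF=(5937/6250 − 1/200·(0.963600))/(1+1/200) = 2351/2500 ≈ 0.940400

1 1/2 2409/2500
2 1 2351/2500
s(1y) = (1/(2351/2500) − 1)/(1) = 149/2351 ≈ 6.3377%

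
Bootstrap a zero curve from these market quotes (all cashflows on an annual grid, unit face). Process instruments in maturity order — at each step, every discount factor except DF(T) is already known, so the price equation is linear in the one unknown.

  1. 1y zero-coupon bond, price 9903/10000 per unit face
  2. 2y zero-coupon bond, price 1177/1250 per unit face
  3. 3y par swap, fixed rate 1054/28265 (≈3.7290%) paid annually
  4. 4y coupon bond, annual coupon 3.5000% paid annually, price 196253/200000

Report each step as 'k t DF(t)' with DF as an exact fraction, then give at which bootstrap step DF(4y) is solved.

1 1 9903/10000
2 2 1177/1250
3 3 4473/5000
4 4 341/400
DF(4y) is solved at step 4

step 1 [1y] zero: DF = P = 9903/10000 ≈ 0.990300
step 2 [2y] zero: DF = P = 1177/1250 ≈ 0.941600
step 3 [3y] swap r/1=1054/28265: DF=(1 − 1054/28265·(0.990300+0.941600))/(1+1054/28265) = 4473/5000 ≈ 0.894600
step 4 [4y] bond c/1=7/200: DF=(196253/200000 − 7/200·(0.990300+0.941600+0.894600))/(1+7/200) = 341/400 ≈ 0.852500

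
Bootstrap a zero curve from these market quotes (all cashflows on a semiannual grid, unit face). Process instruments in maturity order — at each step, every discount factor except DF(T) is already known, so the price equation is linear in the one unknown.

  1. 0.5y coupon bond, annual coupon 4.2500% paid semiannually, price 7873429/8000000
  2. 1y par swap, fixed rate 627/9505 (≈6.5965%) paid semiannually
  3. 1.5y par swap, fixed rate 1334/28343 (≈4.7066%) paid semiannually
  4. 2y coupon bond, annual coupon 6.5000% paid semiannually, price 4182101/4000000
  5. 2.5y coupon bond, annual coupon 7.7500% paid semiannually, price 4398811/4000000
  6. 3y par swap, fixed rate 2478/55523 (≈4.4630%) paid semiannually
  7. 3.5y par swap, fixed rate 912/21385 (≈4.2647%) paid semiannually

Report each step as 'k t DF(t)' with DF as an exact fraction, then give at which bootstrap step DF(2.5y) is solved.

1 1/2 9637/10000
2 1 9373/10000
3 3/2 9333/10000
4 2 4617/5000
5 5/2 1837/2000
6 3 8761/10000
7 7/2 1079/1250
DF(2.5y) is solved at step 5

step 1 [0.5y] bond c/2=17/800: DF=(7873429/8000000 − 17/800·(0))/(1+17/800) = 9637/10000 ≈ 0.963700
step 2 [1y] swap r/2=627/19010: DF=(1 − 627/19010·(0.963700))/(1+627/19010) = 9373/10000 ≈ 0.937300
step 3 [1.5y] swap r/2=667/28343: DF=(1 − 667/28343·(0.963700+0.937300))/(1+667/28343) = 9333/10000 ≈ 0.933300
step 4 [2y] bond c/2=13/400: DF=(4182101/4000000 − 13/400·(0.963700+0.937300+0.933300))/(1+13/400) = 4617/5000 ≈ 0.923400
step 5 [2.5y] bond c/2=31/800: DF=(4398811/4000000 − 31/800·(0.963700+0.937300+0.933300+0.923400))/(1+31/800) = 1837/2000 ≈ 0.918500
step 6 [3y] swap r/2=1239/55523: DF=(1 − 1239/55523·(0.963700+0.937300+0.933300+0.923400+0.918500))/(1+1239/55523) = 8761/10000 ≈ 0.876100
step 7 [3.5y] swap r/2=456/21385: DF=(1 − 456/21385·(0.963700+0.937300+0.933300+0.923400+0.918500+0.876100))/(1+456/21385) = 1079/1250 ≈ 0.863200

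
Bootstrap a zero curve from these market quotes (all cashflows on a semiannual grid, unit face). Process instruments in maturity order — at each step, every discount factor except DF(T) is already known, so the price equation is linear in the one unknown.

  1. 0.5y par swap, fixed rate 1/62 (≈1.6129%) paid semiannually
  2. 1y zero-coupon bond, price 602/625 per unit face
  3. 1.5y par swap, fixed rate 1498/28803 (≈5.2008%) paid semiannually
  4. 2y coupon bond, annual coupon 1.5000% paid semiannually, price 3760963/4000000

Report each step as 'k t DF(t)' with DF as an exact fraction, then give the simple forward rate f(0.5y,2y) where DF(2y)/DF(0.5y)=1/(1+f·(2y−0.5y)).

1 1/2 124/125
2 1 602/625
3 3/2 9251/10000
4 2 4559/5000
f(0.5y,2y) = ((124/125)/(4559/5000) − 1)/(3/2) = 802/13677 ≈ 5.8639%

step 1 [0.5y] swap r/2=1/124: DF=(1 − 1/124·(0))/(1+1/124) = 124/125 ≈ 0.992000
step 2 [1y] zero: DF = P = 602/625 ≈ 0.963200
step 3 [1.5y] swap r/2=749/28803: DF=(1 − 749/28803·(0.992000+0.963200))/(1+749/28803) = 9251/10000 ≈ 0.925100
step 4 [2y] bond c/2=3/400: DF=(3760963/4000000 − 3/400·(0.992000+0.963200+0.925100))/(1+3/400) = 4559/5000 ≈ 0.911800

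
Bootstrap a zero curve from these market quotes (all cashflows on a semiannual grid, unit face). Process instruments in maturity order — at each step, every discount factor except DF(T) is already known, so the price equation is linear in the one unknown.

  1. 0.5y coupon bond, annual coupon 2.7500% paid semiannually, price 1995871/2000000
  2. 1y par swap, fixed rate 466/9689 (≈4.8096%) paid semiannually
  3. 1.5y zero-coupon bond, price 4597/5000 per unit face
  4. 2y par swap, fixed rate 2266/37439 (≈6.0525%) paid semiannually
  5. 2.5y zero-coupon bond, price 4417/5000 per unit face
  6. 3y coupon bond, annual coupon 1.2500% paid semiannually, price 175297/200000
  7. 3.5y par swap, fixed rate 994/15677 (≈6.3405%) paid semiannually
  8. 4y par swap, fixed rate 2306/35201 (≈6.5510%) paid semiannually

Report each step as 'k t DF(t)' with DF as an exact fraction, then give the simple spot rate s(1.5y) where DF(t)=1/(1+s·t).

step 1 [0.5y] bond c/2=11/800: DF=(1995871/2000000 − 11/800·(0))/(1+11/800) = 2461/2500 ≈ 0.984400
step 2 [1y] swap r/2=233/9689: DF=(1 − 233/9689·(0.984400))/(1+233/9689) = 4767/5000 ≈ 0.953400
step 3 [1.5y] zero: DF = P = 4597/5000 ≈ 0.919400
step 4 [2y] swap r/2=1133/37439: DF=(1 − 1133/37439·(0.984400+0.953400+0.919400))/(1+1133/37439) = 8867/10000 ≈ 0.886700
step 5 [2.5y] zero: DF = P = 4417/5000 ≈ 0.883400
step 6 [3y] bond c/2=1/160: DF=(175297/200000 − 1/160·(0.984400+0.953400+0.919400+0.886700+0.883400))/(1+1/160) = 8423/10000 ≈ 0.842300
step 7 [3.5y] swap r/2=497/15677: DF=(1 − 497/15677·(0.984400+0.953400+0.919400+0.886700+0.883400+0.842300))/(1+497/15677) = 2003/2500 ≈ 0.801200
step 8 [4y] swap r/2=1153/35201: DF=(1 − 1153/35201·(0.984400+0.953400+0.919400+0.886700+0.883400+0.842300+0.801200))/(1+1153/35201) = 3847/5000 ≈ 0.769400

1 1/2 2461/2500
2 1 4767/5000
3 3/2 4597/5000
4 2 8867/10000
5 5/2 4417/5000
6 3 8423/10000
7 7/2 2003/2500
8 4 3847/5000
s(1.5y) = (1/(4597/5000) − 1)/(3/2) = 806/13791 ≈ 5.8444%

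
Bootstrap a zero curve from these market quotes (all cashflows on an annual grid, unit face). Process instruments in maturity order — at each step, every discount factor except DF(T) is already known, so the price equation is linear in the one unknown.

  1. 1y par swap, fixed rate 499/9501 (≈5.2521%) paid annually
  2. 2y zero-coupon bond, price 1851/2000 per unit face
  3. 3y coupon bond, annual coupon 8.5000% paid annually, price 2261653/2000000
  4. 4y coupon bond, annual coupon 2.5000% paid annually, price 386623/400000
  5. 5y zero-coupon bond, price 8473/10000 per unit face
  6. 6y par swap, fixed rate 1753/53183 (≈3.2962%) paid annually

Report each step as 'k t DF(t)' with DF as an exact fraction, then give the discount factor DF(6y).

1 1 9501/10000
2 2 1851/2000
3 3 8953/10000
4 4 4377/5000
5 5 8473/10000
6 6 8247/10000
DF(6y) = 8247/10000 ≈ 0.824700

step 1 [1y] swap r/1=499/9501: DF=(1 − 499/9501·(0))/(1+499/9501) = 9501/10000 ≈ 0.950100
step 2 [2y] zero: DF = P = 1851/2000 ≈ 0.925500
step 3 [3y] bond c/1=17/200: DF=(2261653/2000000 − 17/200·(0.950100+0.925500))/(1+17/200) = 8953/10000 ≈ 0.895300
step 4 [4y] bond c/1=1/40: DF=(386623/400000 − 1/40·(0.950100+0.925500+0.895300))/(1+1/40) = 4377/5000 ≈ 0.875400
step 5 [5y] zero: DF = P = 8473/10000 ≈ 0.847300
step 6 [6y] swap r/1=1753/53183: DF=(1 − 1753/53183·(0.950100+0.925500+0.895300+0.875400+0.847300))/(1+1753/53183) = 8247/10000 ≈ 0.824700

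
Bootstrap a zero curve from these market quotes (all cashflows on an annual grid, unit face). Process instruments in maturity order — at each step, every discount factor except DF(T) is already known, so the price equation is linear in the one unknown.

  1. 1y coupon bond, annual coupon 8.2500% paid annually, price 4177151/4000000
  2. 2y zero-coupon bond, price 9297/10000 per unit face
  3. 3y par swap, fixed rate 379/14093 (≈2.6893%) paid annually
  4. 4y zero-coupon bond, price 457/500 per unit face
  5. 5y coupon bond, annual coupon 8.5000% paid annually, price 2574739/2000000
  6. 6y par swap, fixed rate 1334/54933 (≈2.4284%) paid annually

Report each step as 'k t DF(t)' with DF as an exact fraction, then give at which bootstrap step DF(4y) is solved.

step 1 [1y] bond c/1=33/400: DF=(4177151/4000000 − 33/400·(0))/(1+33/400) = 9647/10000 ≈ 0.964700
step 2 [2y] zero: DF = P = 9297/10000 ≈ 0.929700
step 3 [3y] swap r/1=379/14093: DF=(1 − 379/14093·(0.964700+0.929700))/(1+379/14093) = 4621/5000 ≈ 0.924200
step 4 [4y] zero: DF = P = 457/500 ≈ 0.914000
step 5 [5y] bond c/1=17/200: DF=(2574739/2000000 − 17/200·(0.964700+0.929700+0.924200+0.914000))/(1+17/200) = 8941/10000 ≈ 0.894100
step 6 [6y] swap r/1=1334/54933: DF=(1 − 1334/54933·(0.964700+0.929700+0.924200+0.914000+0.894100))/(1+1334/54933) = 4333/5000 ≈ 0.866600

1 1 9647/10000
2 2 9297/10000
3 3 4621/5000
4 4 457/500
5 5 8941/10000
6 6 4333/5000
DF(4y) is solved at step 4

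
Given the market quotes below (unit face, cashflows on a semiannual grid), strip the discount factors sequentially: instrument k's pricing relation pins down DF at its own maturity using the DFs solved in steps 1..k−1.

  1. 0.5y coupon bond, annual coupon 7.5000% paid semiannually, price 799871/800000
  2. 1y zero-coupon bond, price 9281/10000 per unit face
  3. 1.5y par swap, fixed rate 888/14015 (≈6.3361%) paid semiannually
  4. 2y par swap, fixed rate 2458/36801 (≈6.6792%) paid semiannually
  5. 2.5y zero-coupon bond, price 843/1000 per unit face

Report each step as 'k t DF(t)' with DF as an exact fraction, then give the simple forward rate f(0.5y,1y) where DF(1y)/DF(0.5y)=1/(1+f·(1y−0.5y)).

step 1 [0.5y] bond c/2=3/80: DF=(799871/800000 − 3/80·(0))/(1+3/80) = 9637/10000 ≈ 0.963700
step 2 [1y] zero: DF = P = 9281/10000 ≈ 0.928100
step 3 [1.5y] swap r/2=444/14015: DF=(1 − 444/14015·(0.963700+0.928100))/(1+444/14015) = 1139/1250 ≈ 0.911200
step 4 [2y] swap r/2=1229/36801: DF=(1 − 1229/36801·(0.963700+0.928100+0.911200))/(1+1229/36801) = 8771/10000 ≈ 0.877100
step 5 [2.5y] zero: DF = P = 843/1000 ≈ 0.843000

1 1/2 9637/10000
2 1 9281/10000
3 3/2 1139/1250
4 2 8771/10000
5 5/2 843/1000
f(0.5y,1y) = ((9637/10000)/(9281/10000) − 1)/(1/2) = 712/9281 ≈ 7.6716%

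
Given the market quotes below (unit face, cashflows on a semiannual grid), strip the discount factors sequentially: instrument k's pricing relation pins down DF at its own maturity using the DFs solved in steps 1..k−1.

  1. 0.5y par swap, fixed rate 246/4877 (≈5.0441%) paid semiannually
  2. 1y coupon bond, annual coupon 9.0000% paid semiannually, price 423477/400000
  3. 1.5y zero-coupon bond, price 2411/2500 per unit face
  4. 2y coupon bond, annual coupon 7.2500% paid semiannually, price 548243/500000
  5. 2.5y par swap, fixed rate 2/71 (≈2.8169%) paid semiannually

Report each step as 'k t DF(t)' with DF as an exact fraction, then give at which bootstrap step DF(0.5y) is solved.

step 1 [0.5y] swap r/2=123/4877: DF=(1 − 123/4877·(0))/(1+123/4877) = 4877/5000 ≈ 0.975400
step 2 [1y] bond c/2=9/200: DF=(423477/400000 − 9/200·(0.975400))/(1+9/200) = 9711/10000 ≈ 0.971100
step 3 [1.5y] zero: DF = P = 2411/2500 ≈ 0.964400
step 4 [2y] bond c/2=29/800: DF=(548243/500000 − 29/800·(0.975400+0.971100+0.964400))/(1+29/800) = 9563/10000 ≈ 0.956300
step 5 [2.5y] swap r/2=1/71: DF=(1 − 1/71·(0.975400+0.971100+0.964400+0.956300))/(1+1/71) = 2331/2500 ≈ 0.932400

1 1/2 4877/5000
2 1 9711/10000
3 3/2 2411/2500
4 2 9563/10000
5 5/2 2331/2500
DF(0.5y) is solved at step 1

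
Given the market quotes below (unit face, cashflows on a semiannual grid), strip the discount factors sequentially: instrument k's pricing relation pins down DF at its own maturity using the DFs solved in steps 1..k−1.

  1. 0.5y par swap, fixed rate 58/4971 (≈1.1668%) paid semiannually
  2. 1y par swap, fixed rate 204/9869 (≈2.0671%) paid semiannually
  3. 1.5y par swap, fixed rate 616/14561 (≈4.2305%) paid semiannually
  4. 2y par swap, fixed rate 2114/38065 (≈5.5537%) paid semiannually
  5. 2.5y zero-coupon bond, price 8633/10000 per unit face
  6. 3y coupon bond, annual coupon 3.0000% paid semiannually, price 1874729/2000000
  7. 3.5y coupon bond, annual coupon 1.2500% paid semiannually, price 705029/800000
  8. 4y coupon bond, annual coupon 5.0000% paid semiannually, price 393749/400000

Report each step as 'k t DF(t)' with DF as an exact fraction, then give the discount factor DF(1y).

step 1 [0.5y] swap r/2=29/4971: DF=(1 − 29/4971·(0))/(1+29/4971) = 4971/5000 ≈ 0.994200
step 2 [1y] swap r/2=102/9869: DF=(1 − 102/9869·(0.994200))/(1+102/9869) = 2449/2500 ≈ 0.979600
step 3 [1.5y] swap r/2=308/14561: DF=(1 − 308/14561·(0.994200+0.979600))/(1+308/14561) = 1173/1250 ≈ 0.938400
step 4 [2y] swap r/2=1057/38065: DF=(1 − 1057/38065·(0.994200+0.979600+0.938400))/(1+1057/38065) = 8943/10000 ≈ 0.894300
step 5 [2.5y] zero: DF = P = 8633/10000 ≈ 0.863300
step 6 [3y] bond c/2=3/200: DF=(1874729/2000000 − 3/200·(0.994200+0.979600+0.938400+0.894300+0.863300))/(1+3/200) = 1709/2000 ≈ 0.854500
step 7 [3.5y] bond c/2=1/160: DF=(705029/800000 − 1/160·(0.994200+0.979600+0.938400+0.894300+0.863300+0.854500))/(1+1/160) = 1683/2000 ≈ 0.841500
step 8 [4y] bond c/2=1/40: DF=(393749/400000 − 1/40·(0.994200+0.979600+0.938400+0.894300+0.863300+0.854500+0.841500))/(1+1/40) = 8051/10000 ≈ 0.805100

1 1/2 4971/5000
2 1 2449/2500
3 3/2 1173/1250
4 2 8943/10000
5 5/2 8633/10000
6 3 1709/2000
7 7/2 1683/2000
8 4 8051/10000
DF(1y) = 2449/2500 ≈ 0.979600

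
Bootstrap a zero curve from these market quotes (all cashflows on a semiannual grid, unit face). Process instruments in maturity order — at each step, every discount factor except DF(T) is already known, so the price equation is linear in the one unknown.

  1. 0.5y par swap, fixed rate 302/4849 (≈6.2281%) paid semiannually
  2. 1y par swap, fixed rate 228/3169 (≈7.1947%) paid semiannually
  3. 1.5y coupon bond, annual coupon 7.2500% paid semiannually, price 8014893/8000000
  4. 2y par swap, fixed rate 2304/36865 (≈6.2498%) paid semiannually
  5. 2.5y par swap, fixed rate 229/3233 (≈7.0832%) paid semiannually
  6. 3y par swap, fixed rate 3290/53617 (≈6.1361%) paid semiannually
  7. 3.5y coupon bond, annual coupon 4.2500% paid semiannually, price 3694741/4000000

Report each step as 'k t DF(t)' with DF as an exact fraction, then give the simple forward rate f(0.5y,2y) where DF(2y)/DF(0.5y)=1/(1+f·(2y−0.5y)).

1 1/2 4849/5000
2 1 2329/2500
3 3/2 9003/10000
4 2 553/625
5 5/2 8397/10000
6 3 1671/2000
7 7/2 7929/10000
f(0.5y,2y) = ((4849/5000)/(553/625) − 1)/(3/2) = 425/6636 ≈ 6.4045%

step 1 [0.5y] swap r/2=151/4849: DF=(1 − 151/4849·(0))/(1+151/4849) = 4849/5000 ≈ 0.969800
step 2 [1y] swap r/2=114/3169: DF=(1 − 114/3169·(0.969800))/(1+114/3169) = 2329/2500 ≈ 0.931600
step 3 [1.5y] bond c/2=29/800: DF=(8014893/8000000 − 29/800·(0.969800+0.931600))/(1+29/800) = 9003/10000 ≈ 0.900300
step 4 [2y] swap r/2=1152/36865: DF=(1 − 1152/36865·(0.969800+0.931600+0.900300))/(1+1152/36865) = 553/625 ≈ 0.884800
step 5 [2.5y] swap r/2=229/6466: DF=(1 − 229/6466·(0.969800+0.931600+0.900300+0.884800))/(1+229/6466) = 8397/10000 ≈ 0.839700
step 6 [3y] swap r/2=1645/53617: DF=(1 − 1645/53617·(0.969800+0.931600+0.900300+0.884800+0.839700))/(1+1645/53617) = 1671/2000 ≈ 0.835500
step 7 [3.5y] bond c/2=17/800: DF=(3694741/4000000 − 17/800·(0.969800+0.931600+0.900300+0.884800+0.839700+0.835500))/(1+17/800) = 7929/10000 ≈ 0.792900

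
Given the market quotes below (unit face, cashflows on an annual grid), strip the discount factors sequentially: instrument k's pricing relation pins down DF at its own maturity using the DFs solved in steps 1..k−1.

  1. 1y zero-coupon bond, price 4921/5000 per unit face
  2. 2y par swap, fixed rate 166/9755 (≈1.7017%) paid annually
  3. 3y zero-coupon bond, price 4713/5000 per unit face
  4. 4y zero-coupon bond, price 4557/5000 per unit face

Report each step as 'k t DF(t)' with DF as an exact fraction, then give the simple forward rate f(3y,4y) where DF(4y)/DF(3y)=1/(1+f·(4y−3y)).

1 1 4921/5000
2 2 2417/2500
3 3 4713/5000
4 4 4557/5000
f(3y,4y) = ((4713/5000)/(4557/5000) − 1)/(1) = 52/1519 ≈ 3.4233%

step 1 [1y] zero: DF = P = 4921/5000 ≈ 0.984200
step 2 [2y] swap r/1=166/9755: DF=(1 − 166/9755·(0.984200))/(1+166/9755) = 2417/2500 ≈ 0.966800
step 3 [3y] zero: DF = P = 4713/5000 ≈ 0.942600
step 4 [4y] zero: DF = P = 4557/5000 ≈ 0.911400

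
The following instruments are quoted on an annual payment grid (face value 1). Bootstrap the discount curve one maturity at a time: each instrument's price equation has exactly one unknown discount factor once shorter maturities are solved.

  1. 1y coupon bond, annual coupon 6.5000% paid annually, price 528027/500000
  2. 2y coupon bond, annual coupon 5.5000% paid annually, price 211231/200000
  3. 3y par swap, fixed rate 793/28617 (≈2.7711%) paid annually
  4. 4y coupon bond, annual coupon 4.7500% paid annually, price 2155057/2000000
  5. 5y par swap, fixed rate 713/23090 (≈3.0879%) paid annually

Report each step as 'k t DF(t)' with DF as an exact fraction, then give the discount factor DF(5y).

step 1 [1y] bond c/1=13/200: DF=(528027/500000 − 13/200·(0))/(1+13/200) = 2479/2500 ≈ 0.991600
step 2 [2y] bond c/1=11/200: DF=(211231/200000 − 11/200·(0.991600))/(1+11/200) = 4747/5000 ≈ 0.949400
step 3 [3y] swap r/1=793/28617: DF=(1 − 793/28617·(0.991600+0.949400))/(1+793/28617) = 9207/10000 ≈ 0.920700
step 4 [4y] bond c/1=19/400: DF=(2155057/2000000 − 19/400·(0.991600+0.949400+0.920700))/(1+19/400) = 8989/10000 ≈ 0.898900
step 5 [5y] swap r/1=713/23090: DF=(1 − 713/23090·(0.991600+0.949400+0.920700+0.898900))/(1+713/23090) = 4287/5000 ≈ 0.857400

1 1 2479/2500
2 2 4747/5000
3 3 9207/10000
4 4 8989/10000
5 5 4287/5000
DF(5y) = 4287/5000 ≈ 0.857400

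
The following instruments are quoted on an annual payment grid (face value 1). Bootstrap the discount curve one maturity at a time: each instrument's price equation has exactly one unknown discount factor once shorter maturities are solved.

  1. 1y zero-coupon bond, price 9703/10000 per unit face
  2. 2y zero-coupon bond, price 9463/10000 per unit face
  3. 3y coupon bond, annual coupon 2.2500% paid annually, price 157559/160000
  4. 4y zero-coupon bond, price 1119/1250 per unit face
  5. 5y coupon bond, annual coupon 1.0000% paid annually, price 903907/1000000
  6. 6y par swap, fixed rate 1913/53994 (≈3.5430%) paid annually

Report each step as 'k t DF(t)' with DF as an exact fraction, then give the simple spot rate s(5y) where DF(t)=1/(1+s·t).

step 1 [1y] zero: DF = P = 9703/10000 ≈ 0.970300
step 2 [2y] zero: DF = P = 9463/10000 ≈ 0.946300
step 3 [3y] bond c/1=9/400: DF=(157559/160000 − 9/400·(0.970300+0.946300))/(1+9/400) = 9209/10000 ≈ 0.920900
step 4 [4y] zero: DF = P = 1119/1250 ≈ 0.895200
step 5 [5y] bond c/1=1/100: DF=(903907/1000000 − 1/100·(0.970300+0.946300+0.920900+0.895200))/(1+1/100) = 429/500 ≈ 0.858000
step 6 [6y] swap r/1=1913/53994: DF=(1 − 1913/53994·(0.970300+0.946300+0.920900+0.895200+0.858000))/(1+1913/53994) = 8087/10000 ≈ 0.808700

1 1 9703/10000
2 2 9463/10000
3 3 9209/10000
4 4 1119/1250
5 5 429/500
6 6 8087/10000
s(5y) = (1/(429/500) − 1)/(5) = 71/2145 ≈ 3.3100%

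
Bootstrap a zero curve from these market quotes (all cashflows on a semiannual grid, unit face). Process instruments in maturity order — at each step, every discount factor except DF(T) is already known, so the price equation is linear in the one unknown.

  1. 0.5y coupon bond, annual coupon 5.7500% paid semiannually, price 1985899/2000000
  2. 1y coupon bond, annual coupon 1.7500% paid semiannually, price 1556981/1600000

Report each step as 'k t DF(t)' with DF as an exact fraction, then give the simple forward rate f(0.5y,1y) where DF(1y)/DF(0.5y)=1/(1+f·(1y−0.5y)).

1 1/2 2413/2500
2 1 9563/10000
f(0.5y,1y) = ((2413/2500)/(9563/10000) − 1)/(1/2) = 178/9563 ≈ 1.8613%

step 1 [0.5y] bond c/2=23/800: DF=(1985899/2000000 − 23/800·(0))/(1+23/800) = 2413/2500 ≈ 0.965200
step 2 [1y] bond c/2=7/800: DF=(1556981/1600000 − 7/800·(0.965200))/(1+7/800) = 9563/10000 ≈ 0.956300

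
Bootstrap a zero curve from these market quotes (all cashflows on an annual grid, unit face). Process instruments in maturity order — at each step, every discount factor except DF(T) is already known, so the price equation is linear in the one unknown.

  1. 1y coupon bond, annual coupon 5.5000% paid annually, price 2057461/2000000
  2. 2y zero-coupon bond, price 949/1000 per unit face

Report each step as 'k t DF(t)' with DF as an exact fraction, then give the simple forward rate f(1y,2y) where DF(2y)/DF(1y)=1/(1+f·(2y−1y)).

step 1 [1y] bond c/1=11/200: DF=(2057461/2000000 − 11/200·(0))/(1+11/200) = 9751/10000 ≈ 0.975100
step 2 [2y] zero: DF = P = 949/1000 ≈ 0.949000

1 1 9751/10000
2 2 949/1000
f(1y,2y) = ((9751/10000)/(949/1000) − 1)/(1) = 261/9490 ≈ 2.7503%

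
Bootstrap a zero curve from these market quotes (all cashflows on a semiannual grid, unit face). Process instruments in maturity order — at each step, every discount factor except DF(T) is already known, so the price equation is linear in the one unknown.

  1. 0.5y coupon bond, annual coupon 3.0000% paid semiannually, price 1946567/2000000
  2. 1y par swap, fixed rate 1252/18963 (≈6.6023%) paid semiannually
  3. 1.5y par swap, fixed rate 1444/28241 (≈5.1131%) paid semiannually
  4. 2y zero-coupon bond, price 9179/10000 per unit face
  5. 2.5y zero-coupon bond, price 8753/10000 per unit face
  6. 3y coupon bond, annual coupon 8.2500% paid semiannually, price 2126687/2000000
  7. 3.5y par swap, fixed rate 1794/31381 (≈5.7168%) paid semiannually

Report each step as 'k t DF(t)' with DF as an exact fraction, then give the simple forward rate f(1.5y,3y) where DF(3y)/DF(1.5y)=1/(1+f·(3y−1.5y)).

step 1 [0.5y] bond c/2=3/200: DF=(1946567/2000000 − 3/200·(0))/(1+3/200) = 9589/10000 ≈ 0.958900
step 2 [1y] swap r/2=626/18963: DF=(1 − 626/18963·(0.958900))/(1+626/18963) = 4687/5000 ≈ 0.937400
step 3 [1.5y] swap r/2=722/28241: DF=(1 − 722/28241·(0.958900+0.937400))/(1+722/28241) = 4639/5000 ≈ 0.927800
step 4 [2y] zero: DF = P = 9179/10000 ≈ 0.917900
step 5 [2.5y] zero: DF = P = 8753/10000 ≈ 0.875300
step 6 [3y] bond c/2=33/800: DF=(2126687/2000000 − 33/800·(0.958900+0.937400+0.927800+0.917900+0.875300))/(1+33/800) = 8383/10000 ≈ 0.838300
step 7 [3.5y] swap r/2=897/31381: DF=(1 − 897/31381·(0.958900+0.937400+0.927800+0.917900+0.875300+0.838300))/(1+897/31381) = 4103/5000 ≈ 0.820600

1 1/2 9589/10000
2 1 4687/5000
3 3/2 4639/5000
4 2 9179/10000
5 5/2 8753/10000
6 3 8383/10000
7 7/2 4103/5000
f(1.5y,3y) = ((4639/5000)/(8383/10000) − 1)/(3/2) = 1790/25149 ≈ 7.1176%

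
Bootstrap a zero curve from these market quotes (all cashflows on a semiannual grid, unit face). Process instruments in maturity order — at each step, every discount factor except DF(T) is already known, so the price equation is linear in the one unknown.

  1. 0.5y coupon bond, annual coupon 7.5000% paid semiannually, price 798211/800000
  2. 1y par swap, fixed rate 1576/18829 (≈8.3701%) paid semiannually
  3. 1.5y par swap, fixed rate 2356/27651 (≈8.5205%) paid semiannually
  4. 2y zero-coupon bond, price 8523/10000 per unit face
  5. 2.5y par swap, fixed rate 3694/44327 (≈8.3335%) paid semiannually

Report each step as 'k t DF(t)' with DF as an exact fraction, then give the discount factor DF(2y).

step 1 [0.5y] bond c/2=3/80: DF=(798211/800000 − 3/80·(0))/(1+3/80) = 9617/10000 ≈ 0.961700
step 2 [1y] swap r/2=788/18829: DF=(1 − 788/18829·(0.961700))/(1+788/18829) = 2303/2500 ≈ 0.921200
step 3 [1.5y] swap r/2=1178/27651: DF=(1 − 1178/27651·(0.961700+0.921200))/(1+1178/27651) = 4411/5000 ≈ 0.882200
step 4 [2y] zero: DF = P = 8523/10000 ≈ 0.852300
step 5 [2.5y] swap r/2=1847/44327: DF=(1 − 1847/44327·(0.961700+0.921200+0.882200+0.852300))/(1+1847/44327) = 8153/10000 ≈ 0.815300

1 1/2 9617/10000
2 1 2303/2500
3 3/2 4411/5000
4 2 8523/10000
5 5/2 8153/10000
DF(2y) = 8523/10000 ≈ 0.852300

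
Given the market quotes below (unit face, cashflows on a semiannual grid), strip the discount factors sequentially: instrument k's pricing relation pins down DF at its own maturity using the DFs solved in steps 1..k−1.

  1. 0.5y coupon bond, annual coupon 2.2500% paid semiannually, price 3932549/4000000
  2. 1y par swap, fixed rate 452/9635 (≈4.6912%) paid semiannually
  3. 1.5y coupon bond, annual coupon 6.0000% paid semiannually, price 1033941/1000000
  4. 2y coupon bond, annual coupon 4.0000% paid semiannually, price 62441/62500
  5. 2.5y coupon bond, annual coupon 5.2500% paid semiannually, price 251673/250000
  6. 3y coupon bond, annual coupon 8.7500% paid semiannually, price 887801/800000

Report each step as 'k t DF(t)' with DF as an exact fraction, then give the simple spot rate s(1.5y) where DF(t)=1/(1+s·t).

1 1/2 4861/5000
2 1 2387/2500
3 3/2 9477/10000
4 2 9231/10000
5 5/2 4419/5000
6 3 867/1000
s(1.5y) = (1/(9477/10000) − 1)/(3/2) = 1046/28431 ≈ 3.6791%

step 1 [0.5y] bond c/2=9/800: DF=(3932549/4000000 − 9/800·(0))/(1+9/800) = 4861/5000 ≈ 0.972200
step 2 [1y] swap r/2=226/9635: DF=(1 − 226/9635·(0.972200))/(1+226/9635) = 2387/2500 ≈ 0.954800
step 3 [1.5y] bond c/2=3/100: DF=(1033941/1000000 − 3/100·(0.972200+0.954800))/(1+3/100) = 9477/10000 ≈ 0.947700
step 4 [2y] bond c/2=1/50: DF=(62441/62500 − 1/50·(0.972200+0.954800+0.947700))/(1+1/50) = 9231/10000 ≈ 0.923100
step 5 [2.5y] bond c/2=21/800: DF=(251673/250000 − 21/800·(0.972200+0.954800+0.947700+0.923100))/(1+21/800) = 4419/5000 ≈ 0.883800
step 6 [3y] bond c/2=7/160: DF=(887801/800000 − 7/160·(0.972200+0.954800+0.947700+0.923100+0.883800))/(1+7/160) = 867/1000 ≈ 0.867000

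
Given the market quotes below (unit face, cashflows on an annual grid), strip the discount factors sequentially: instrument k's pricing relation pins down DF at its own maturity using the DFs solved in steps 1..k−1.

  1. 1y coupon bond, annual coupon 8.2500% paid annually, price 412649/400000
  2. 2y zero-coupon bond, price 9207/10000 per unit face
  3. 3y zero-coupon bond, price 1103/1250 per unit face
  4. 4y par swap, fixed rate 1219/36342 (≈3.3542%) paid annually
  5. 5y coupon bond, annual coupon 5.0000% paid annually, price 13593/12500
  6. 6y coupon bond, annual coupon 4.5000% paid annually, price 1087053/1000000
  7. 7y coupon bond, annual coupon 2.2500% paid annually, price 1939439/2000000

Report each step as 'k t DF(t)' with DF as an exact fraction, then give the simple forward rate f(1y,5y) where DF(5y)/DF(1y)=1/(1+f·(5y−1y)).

step 1 [1y] bond c/1=33/400: DF=(412649/400000 − 33/400·(0))/(1+33/400) = 953/1000 ≈ 0.953000
step 2 [2y] zero: DF = P = 9207/10000 ≈ 0.920700
step 3 [3y] zero: DF = P = 1103/1250 ≈ 0.882400
step 4 [4y] swap r/1=1219/36342: DF=(1 − 1219/36342·(0.953000+0.920700+0.882400))/(1+1219/36342) = 8781/10000 ≈ 0.878100
step 5 [5y] bond c/1=1/20: DF=(13593/12500 − 1/20·(0.953000+0.920700+0.882400+0.878100))/(1+1/20) = 4313/5000 ≈ 0.862600
step 6 [6y] bond c/1=9/200: DF=(1087053/1000000 − 9/200·(0.953000+0.920700+0.882400+0.878100+0.862600))/(1+9/200) = 4233/5000 ≈ 0.846600
step 7 [7y] bond c/1=9/400: DF=(1939439/2000000 − 9/400·(0.953000+0.920700+0.882400+0.878100+0.862600+0.846600))/(1+9/400) = 2077/2500 ≈ 0.830800

1 1 953/1000
2 2 9207/10000
3 3 1103/1250
4 4 8781/10000
5 5 4313/5000
6 6 4233/5000
7 7 2077/2500
f(1y,5y) = ((953/1000)/(4313/5000) − 1)/(4) = 113/4313 ≈ 2.6200%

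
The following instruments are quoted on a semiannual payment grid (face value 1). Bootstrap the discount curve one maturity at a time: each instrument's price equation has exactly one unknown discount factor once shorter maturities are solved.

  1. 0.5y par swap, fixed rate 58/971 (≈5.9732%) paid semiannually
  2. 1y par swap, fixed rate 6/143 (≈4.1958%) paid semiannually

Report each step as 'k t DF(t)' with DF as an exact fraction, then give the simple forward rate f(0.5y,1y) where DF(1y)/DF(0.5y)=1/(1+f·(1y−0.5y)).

1 1/2 971/1000
2 1 1919/2000
f(0.5y,1y) = ((971/1000)/(1919/2000) − 1)/(1/2) = 46/1919 ≈ 2.3971%

step 1 [0.5y] swap r/2=29/971: DF=(1 − 29/971·(0))/(1+29/971) = 971/1000 ≈ 0.971000
step 2 [1y] swap r/2=3/143: DF=(1 − 3/143·(0.971000))/(1+3/143) = 1919/2000 ≈ 0.959500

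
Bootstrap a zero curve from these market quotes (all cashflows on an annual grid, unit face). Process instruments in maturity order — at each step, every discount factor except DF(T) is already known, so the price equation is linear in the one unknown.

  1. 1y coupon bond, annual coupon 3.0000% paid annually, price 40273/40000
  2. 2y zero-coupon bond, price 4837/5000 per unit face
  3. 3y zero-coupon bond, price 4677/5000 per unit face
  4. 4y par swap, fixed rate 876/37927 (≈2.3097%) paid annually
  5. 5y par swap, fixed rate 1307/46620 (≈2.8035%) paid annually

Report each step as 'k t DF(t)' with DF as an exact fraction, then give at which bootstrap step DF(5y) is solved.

step 1 [1y] bond c/1=3/100: DF=(40273/40000 − 3/100·(0))/(1+3/100) = 391/400 ≈ 0.977500
step 2 [2y] zero: DF = P = 4837/5000 ≈ 0.967400
step 3 [3y] zero: DF = P = 4677/5000 ≈ 0.935400
step 4 [4y] swap r/1=876/37927: DF=(1 − 876/37927·(0.977500+0.967400+0.935400))/(1+876/37927) = 2281/2500 ≈ 0.912400
step 5 [5y] swap r/1=1307/46620: DF=(1 − 1307/46620·(0.977500+0.967400+0.935400+0.912400))/(1+1307/46620) = 8693/10000 ≈ 0.869300

1 1 391/400
2 2 4837/5000
3 3 4677/5000
4 4 2281/2500
5 5 8693/10000
DF(5y) is solved at step 5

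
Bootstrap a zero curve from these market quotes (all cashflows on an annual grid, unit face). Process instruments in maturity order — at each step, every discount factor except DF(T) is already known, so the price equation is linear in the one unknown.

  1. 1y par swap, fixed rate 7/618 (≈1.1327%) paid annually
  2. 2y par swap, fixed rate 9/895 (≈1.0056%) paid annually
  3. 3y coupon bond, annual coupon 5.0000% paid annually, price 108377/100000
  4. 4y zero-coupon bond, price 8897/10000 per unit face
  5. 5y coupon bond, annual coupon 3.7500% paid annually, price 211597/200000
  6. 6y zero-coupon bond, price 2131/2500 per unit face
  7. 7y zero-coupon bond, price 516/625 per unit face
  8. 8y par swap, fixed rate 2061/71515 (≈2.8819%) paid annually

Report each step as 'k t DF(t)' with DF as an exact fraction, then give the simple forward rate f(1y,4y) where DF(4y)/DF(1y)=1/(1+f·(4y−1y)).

1 1 618/625
2 2 4901/5000
3 3 1173/1250
4 4 8897/10000
5 5 353/400
6 6 2131/2500
7 7 516/625
8 8 7939/10000
f(1y,4y) = ((618/625)/(8897/10000) − 1)/(3) = 991/26691 ≈ 3.7129%

step 1 [1y] swap r/1=7/618: DF=(1 − 7/618·(0))/(1+7/618) = 618/625 ≈ 0.988800
step 2 [2y] swap r/1=9/895: DF=(1 − 9/895·(0.988800))/(1+9/895) = 4901/5000 ≈ 0.980200
step 3 [3y] bond c/1=1/20: DF=(108377/100000 − 1/20·(0.988800+0.980200))/(1+1/20) = 1173/1250 ≈ 0.938400
step 4 [4y] zero: DF = P = 8897/10000 ≈ 0.889700
step 5 [5y] bond c/1=3/80: DF=(211597/200000 − 3/80·(0.988800+0.980200+0.938400+0.889700))/(1+3/80) = 353/400 ≈ 0.882500
step 6 [6y] zero: DF = P = 2131/2500 ≈ 0.852400
step 7 [7y] zero: DF = P = 516/625 ≈ 0.825600
step 8 [8y] swap r/1=2061/71515: DF=(1 − 2061/71515·(0.988800+0.980200+0.938400+0.889700+0.882500+0.852400+0.825600))/(1+2061/71515) = 7939/10000 ≈ 0.793900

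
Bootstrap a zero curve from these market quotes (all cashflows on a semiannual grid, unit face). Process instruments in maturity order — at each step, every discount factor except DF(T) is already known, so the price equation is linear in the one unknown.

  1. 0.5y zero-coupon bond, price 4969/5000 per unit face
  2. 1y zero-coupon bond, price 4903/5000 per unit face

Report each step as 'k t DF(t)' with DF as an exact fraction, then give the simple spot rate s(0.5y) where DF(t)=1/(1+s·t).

step 1 [0.5y] zero: DF = P = 4969/5000 ≈ 0.993800
step 2 [1y] zero: DF = P = 4903/5000 ≈ 0.980600

1 1/2 4969/5000
2 1 4903/5000
s(0.5y) = (1/(4969/5000) − 1)/(1/2) = 62/4969 ≈ 1.2477%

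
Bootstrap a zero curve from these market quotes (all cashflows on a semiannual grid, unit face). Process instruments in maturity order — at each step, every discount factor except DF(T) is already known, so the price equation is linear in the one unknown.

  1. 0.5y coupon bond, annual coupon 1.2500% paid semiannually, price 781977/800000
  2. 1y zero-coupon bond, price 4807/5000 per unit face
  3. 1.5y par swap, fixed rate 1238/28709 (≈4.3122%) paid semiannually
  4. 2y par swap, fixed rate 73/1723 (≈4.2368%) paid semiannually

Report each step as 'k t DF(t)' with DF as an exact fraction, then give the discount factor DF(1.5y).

1 1/2 4857/5000
2 1 4807/5000
3 3/2 9381/10000
4 2 9197/10000
DF(1.5y) = 9381/10000 ≈ 0.938100

step 1 [0.5y] bond c/2=1/160: DF=(781977/800000 − 1/160·(0))/(1+1/160) = 4857/5000 ≈ 0.971400
step 2 [1y] zero: DF = P = 4807/5000 ≈ 0.961400
step 3 [1.5y] swap r/2=619/28709: DF=(1 − 619/28709·(0.971400+0.961400))/(1+619/28709) = 9381/10000 ≈ 0.938100
step 4 [2y] swap r/2=73/3446: DF=(1 − 73/3446·(0.971400+0.961400+0.938100))/(1+73/3446) = 9197/10000 ≈ 0.919700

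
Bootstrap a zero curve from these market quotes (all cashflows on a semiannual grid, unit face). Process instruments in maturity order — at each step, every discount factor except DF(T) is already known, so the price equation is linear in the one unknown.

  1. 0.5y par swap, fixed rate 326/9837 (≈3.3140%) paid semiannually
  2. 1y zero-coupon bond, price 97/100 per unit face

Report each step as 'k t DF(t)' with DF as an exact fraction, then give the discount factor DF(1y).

step 1 [0.5y] swap r/2=163/9837: DF=(1 − 163/9837·(0))/(1+163/9837) = 9837/10000 ≈ 0.983700
step 2 [1y] zero: DF = P = 97/100 ≈ 0.970000

1 1/2 9837/10000
2 1 97/100
DF(1y) = 97/100 ≈ 0.970000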